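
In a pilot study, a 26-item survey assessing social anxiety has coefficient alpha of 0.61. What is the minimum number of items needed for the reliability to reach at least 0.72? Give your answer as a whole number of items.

n = [0.72 × 0.39] / [0.61 × 0.28]
n = 0.2808 / 0.1708 ≈ 1.6440
1.6440 × 26 = 42.74 → 43 items

43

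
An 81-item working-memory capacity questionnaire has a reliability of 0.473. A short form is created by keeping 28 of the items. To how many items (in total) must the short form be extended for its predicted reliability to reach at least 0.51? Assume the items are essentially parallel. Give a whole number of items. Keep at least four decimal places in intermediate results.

Short-form reliability: n = 28/81 = 0.3457; r_28 = n·r/(1+(n−1)r) ≈ 0.2368
Length factor from the short form to reach 0.51: n' = 0.51(1 − 0.2368) / [0.2368(1 − 0.51)] ≈ 3.3545
Items = 3.3545 × 28 ≈ 93.93 → 94

94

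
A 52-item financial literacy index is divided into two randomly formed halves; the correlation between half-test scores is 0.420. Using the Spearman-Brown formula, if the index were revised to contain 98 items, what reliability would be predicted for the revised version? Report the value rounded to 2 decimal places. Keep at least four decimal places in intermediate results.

Full-test reliability from the split-half r: r_full = 2(0.420)/(1 + 0.420) = 0.5915
Length factor from 52 to 98 items: n = 98/52 = 1.8846
r_new = n·r_full / (1 + (n − 1)·r_full) = 1.1147 / 1.5232 ≈ 0.7318

0.73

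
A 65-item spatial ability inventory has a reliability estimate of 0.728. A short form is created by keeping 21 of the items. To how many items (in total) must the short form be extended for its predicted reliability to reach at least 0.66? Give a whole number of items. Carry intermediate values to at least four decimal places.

48

Short-form reliability: n = 21/65 = 0.3231; r_21 = n·r/(1+(n−1)r) ≈ 0.4637
Length factor from the short form to reach 0.66: n' = 0.66(1 − 0.4637) / [0.4637(1 − 0.66)] ≈ 2.2451
Total items = 2.2451 × 21 = 47.15, rounded up to 48.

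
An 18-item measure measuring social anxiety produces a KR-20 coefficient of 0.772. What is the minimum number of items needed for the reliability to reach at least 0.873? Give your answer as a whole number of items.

Rearranging the Spearman-Brown formula for n,
n = r*(1 − r) / [ r (1 − r*) ]
n = [0.873 × 0.228] / [0.772 × 0.127]
  = 0.199044 / 0.098044 = 2.0301
Items needed = n × 18 = 2.0301 × 18 ≈ 36.54 → round up to 37

37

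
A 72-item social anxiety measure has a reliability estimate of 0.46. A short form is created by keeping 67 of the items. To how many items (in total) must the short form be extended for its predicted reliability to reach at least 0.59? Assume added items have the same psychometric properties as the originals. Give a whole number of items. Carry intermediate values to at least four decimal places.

Short-form reliability: n = 67/72 = 0.9306; r_67 = n·r/(1+(n−1)r) ≈ 0.4422
Length factor from the short form to reach 0.59: n' = 0.59(1 − 0.4422) / [0.4422(1 − 0.59)] ≈ 1.8152
Items = 1.8152 × 67 ≈ 121.62 → 122

122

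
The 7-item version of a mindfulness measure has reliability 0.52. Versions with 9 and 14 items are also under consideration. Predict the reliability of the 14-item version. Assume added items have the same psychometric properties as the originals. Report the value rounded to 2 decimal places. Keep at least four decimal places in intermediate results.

The 9-item form is not needed; work directly from the 7-item form with n = 14/7 = 2.0000.
r_{14} = n·r / (1 + (n − 1)·r) = 1.0400 / 1.5200 ≈ 0.6842

0.68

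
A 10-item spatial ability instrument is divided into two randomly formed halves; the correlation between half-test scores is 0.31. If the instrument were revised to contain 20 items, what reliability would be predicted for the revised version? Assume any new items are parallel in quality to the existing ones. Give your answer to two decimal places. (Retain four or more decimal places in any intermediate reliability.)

0.64

Spearman-Brown correction (n = 2): r_full = 2·0.31/(1 + 0.31) = 0.4733
Then adjust to 20 items: n = 20/10 = 2.0000
r_new = n·r_full / (1 + (n − 1)·r_full) = 0.9466 / 1.4733 ≈ 0.6425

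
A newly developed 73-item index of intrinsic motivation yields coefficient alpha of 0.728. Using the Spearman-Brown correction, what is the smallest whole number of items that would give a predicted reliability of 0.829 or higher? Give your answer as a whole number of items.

133

Invert Spearman-Brown to solve for n:
n = r*(1 − r) / [ r (1 − r*) ]
n = 0.829 × (1 − 0.728) / [ 0.728 × (1 − 0.829) ]
n = 0.225488 / 0.124488 ≈ 1.8113
1.8113 × 73 = 132.22 → 133 items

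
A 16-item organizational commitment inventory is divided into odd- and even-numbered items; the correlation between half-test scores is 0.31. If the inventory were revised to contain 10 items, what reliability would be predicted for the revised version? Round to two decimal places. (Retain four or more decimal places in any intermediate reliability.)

Spearman-Brown correction (n = 2): r_full = 2·0.31/(1 + 0.31) = 0.4733
Then adjust to 10 items: n = 10/16 = 0.6250
r_new = n·r_full / (1 + (n − 1)·r_full) = 0.2958 / 0.8225 ≈ 0.3596

0.36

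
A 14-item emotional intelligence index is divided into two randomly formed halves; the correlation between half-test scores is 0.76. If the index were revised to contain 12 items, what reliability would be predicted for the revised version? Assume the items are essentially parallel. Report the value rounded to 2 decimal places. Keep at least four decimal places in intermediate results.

Spearman-Brown correction (n = 2): r_full = 2·0.76/(1 + 0.76) = 0.8636
Then adjust to 12 items: n = 12/14 = 0.8571
r_new = n·r_full / (1 + (n − 1)·r_full) = 0.7402 / 0.8766 ≈ 0.8444

0.84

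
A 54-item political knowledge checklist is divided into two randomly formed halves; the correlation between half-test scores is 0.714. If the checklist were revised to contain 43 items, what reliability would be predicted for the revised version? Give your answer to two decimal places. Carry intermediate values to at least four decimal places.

Spearman-Brown correction (n = 2): r_full = 2·0.714/(1 + 0.714) = 0.8331
Then adjust to 43 items: n = 43/54 = 0.7963
r_new = n·r_full / (1 + (n − 1)·r_full) = 0.6634 / 0.8303 ≈ 0.7990

0.80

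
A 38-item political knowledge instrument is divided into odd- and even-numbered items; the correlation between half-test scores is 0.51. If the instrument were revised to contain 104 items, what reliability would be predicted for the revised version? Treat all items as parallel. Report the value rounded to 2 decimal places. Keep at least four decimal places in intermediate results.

First correct the split-half correlation to full-test reliability: r_full = 2 × 0.51 / (1 + 0.51) ≈ 0.6755
Length factor from 38 to 104 items: n = 104/38 = 2.7368
r_new = n·r_full / (1 + (n − 1)·r_full) = 1.8487 / 2.1732 ≈ 0.8507

0.85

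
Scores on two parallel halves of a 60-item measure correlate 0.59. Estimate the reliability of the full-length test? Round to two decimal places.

0.74

The full test is twice the length of either half (n = 2).
r_full = 2(0.59) / (1 + 0.59)
r_full = 1.1800 / 1.5900 ≈ 0.7421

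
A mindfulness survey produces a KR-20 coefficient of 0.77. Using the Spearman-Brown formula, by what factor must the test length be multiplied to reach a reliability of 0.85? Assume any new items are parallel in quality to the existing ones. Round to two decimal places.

1.69

Invert Spearman-Brown to solve for n:
n = r*(1 − r) / [ r (1 − r*) ]
n = 0.85 × (1 − 0.77) / [ 0.77 × (1 − 0.85) ]
n = 0.1955 / 0.1155 ≈ 1.6926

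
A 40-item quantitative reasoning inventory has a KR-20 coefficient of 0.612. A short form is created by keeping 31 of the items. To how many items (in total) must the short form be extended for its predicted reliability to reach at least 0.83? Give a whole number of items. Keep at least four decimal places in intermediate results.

124

Short-form reliability: n = 31/40 = 0.7750; r_31 = n·r/(1+(n−1)r) ≈ 0.5500
Length factor from the short form to reach 0.83: n' = 0.83(1 − 0.5500) / [0.5500(1 − 0.83)] ≈ 3.9947
Items = 3.9947 × 31 ≈ 123.84 → 124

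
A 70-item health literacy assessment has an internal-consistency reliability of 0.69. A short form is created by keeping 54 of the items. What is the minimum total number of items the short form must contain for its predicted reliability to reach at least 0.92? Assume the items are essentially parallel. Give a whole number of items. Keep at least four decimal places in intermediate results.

362

Short-form reliability: n = 54/70 = 0.7714; r_54 = n·r/(1+(n−1)r) ≈ 0.6319
Then solve for n' with r_old = 0.6319, r_target = 0.92: n' = 0.92(1 − 0.6319)/[0.6319(1 − 0.92)] = 6.6991
Total items = 6.6991 × 54 = 361.75, rounded up to 362.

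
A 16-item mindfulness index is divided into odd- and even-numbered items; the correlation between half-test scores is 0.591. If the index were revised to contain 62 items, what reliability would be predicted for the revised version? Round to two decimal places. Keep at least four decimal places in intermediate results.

First correct the split-half correlation to full-test reliability: r_full = 2 × 0.591 / (1 + 0.591) ≈ 0.7429
Length factor from 16 to 62 items: n = 62/16 = 3.8750
r_new = n·r_full / (1 + (n − 1)·r_full) = 2.8787 / 3.1358 ≈ 0.9180

0.92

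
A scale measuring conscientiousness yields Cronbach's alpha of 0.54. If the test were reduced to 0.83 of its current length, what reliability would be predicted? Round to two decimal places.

0.49

r_new = (0.83 × 0.54) / (1 + (0.83 − 1) × 0.54)
     = 0.4482 / 0.9082 = 0.4935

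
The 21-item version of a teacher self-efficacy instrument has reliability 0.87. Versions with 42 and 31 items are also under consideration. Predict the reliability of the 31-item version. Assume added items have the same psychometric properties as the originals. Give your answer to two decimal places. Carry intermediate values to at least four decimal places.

The 42-item form is not needed; work directly from the 21-item form with n = 31/21 = 1.4762.
r_{31} = n·r / (1 + (n − 1)·r) = 1.2843 / 1.4143 ≈ 0.9081

0.91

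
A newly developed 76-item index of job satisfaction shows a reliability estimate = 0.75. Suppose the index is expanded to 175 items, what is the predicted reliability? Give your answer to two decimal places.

0.87

n = 175/76 = 2.3026
Spearman-Brown: r_new = n·r / (1 + (n − 1)·r)
r_new = 2.3026·0.75 / [1 + (2.3026 − 1)·0.75]
     = 1.7269 / 1.9769 = 0.8735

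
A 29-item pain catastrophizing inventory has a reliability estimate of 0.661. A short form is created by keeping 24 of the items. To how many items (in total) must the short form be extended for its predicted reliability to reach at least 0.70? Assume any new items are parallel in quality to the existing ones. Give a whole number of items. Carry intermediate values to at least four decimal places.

Short-form reliability: n = 24/29 = 0.8276; r_24 = n·r/(1+(n−1)r) ≈ 0.6174
Then solve for n' with r_old = 0.6174, r_target = 0.70: n' = 0.70(1 − 0.6174)/[0.6174(1 − 0.70)] = 1.4460
Items = 1.4460 × 24 ≈ 34.70 → 35

35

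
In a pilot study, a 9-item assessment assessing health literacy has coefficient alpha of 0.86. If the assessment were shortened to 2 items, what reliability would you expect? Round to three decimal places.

0.577

Length ratio n = 2/9 = 0.2222
By Spearman-Brown, r_new = n r / (1 + (n − 1) r).
r_new = (0.2222 × 0.86) / (1 + (0.2222 − 1) × 0.86)
     = 0.1911 / 0.3311 = 0.5772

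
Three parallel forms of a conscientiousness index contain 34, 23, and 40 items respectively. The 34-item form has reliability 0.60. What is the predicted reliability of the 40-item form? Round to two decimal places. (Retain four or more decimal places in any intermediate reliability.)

0.64

Only the ratio of lengths matters: n = 40/34 = 1.1765
r_{40} = n·r / (1 + (n − 1)·r) = 0.7059 / 1.1059 ≈ 0.6383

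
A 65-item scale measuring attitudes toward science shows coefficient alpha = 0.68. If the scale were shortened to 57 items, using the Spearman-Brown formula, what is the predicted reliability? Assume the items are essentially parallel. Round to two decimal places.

Length ratio n = 57/65 = 0.8769
By Spearman-Brown, r_new = n r / (1 + (n − 1) r).
r_new = (0.8769 × 0.68) / (1 + (0.8769 − 1) × 0.68)
r_new = 0.5963 / 0.9163 ≈ 0.6508

0.65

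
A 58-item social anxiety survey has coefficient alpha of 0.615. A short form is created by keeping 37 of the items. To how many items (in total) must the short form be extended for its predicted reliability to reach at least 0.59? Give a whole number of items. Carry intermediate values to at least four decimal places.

53

First, r for the 37-item form: n = 37/58 = 0.6379, so r_37 = 0.6379·0.615/(1 + (0.6379 − 1)·0.615) = 0.5047
Then solve for n' with r_old = 0.5047, r_target = 0.59: n' = 0.59(1 − 0.5047)/[0.5047(1 − 0.59)] = 1.4122
Items = 1.4122 × 37 ≈ 52.25 → 53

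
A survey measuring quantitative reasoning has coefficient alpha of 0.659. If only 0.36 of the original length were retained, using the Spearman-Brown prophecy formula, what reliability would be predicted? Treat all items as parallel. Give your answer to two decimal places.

Spearman-Brown: r_new = n·r / (1 + (n − 1)·r)
r_new = (0.36 × 0.659) / (1 + (0.36 − 1) × 0.659)
     = 0.2372 / 0.5782 = 0.4102

0.41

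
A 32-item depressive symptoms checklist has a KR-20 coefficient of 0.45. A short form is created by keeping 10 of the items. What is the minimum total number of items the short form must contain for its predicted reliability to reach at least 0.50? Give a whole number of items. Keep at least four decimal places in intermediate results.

First, r for the 10-item form: n = 10/32 = 0.3125, so r_10 = 0.3125·0.45/(1 + (0.3125 − 1)·0.45) = 0.2036
Then solve for n' with r_old = 0.2036, r_target = 0.50: n' = 0.50(1 − 0.2036)/[0.2036(1 − 0.50)] = 3.9116
Items = 3.9116 × 10 ≈ 39.12 → 40

40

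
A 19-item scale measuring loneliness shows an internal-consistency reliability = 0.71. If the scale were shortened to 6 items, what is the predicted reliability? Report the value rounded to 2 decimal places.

0.44

The new length is 6/19 = 0.3158 times the old.
Apply the Spearman-Brown prophecy formula, r' = nr / [1 + (n − 1)r]:
r_new = (0.3158 × 0.71) / (1 + (0.3158 − 1) × 0.71)
     = 0.2242 / 0.5142 = 0.4360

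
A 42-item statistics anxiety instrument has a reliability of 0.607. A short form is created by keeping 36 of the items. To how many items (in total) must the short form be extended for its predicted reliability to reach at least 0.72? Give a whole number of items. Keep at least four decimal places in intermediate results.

Short-form reliability: n = 36/42 = 0.8571; r_36 = n·r/(1+(n−1)r) ≈ 0.5697
Then solve for n' with r_old = 0.5697, r_target = 0.72: n' = 0.72(1 − 0.5697)/[0.5697(1 − 0.72)] = 1.9422
Items = 1.9422 × 36 ≈ 69.92 → 70

70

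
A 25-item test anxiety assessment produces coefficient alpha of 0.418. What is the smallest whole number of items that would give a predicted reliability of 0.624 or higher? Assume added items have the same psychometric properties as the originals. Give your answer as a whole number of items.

58

Spearman-Brown solved for the length factor n:
n = r*(1 − r) / [ r (1 − r*) ]
n = 0.624(1 − 0.418) / [0.418(1 − 0.624)]
  = 0.363168 / 0.157168 = 2.3107
2.3107 × 25 = 57.77 → 58 items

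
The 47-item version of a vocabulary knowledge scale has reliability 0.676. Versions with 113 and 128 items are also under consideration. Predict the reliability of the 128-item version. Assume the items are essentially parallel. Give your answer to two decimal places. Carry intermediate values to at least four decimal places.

The 113-item form is not needed; work directly from the 47-item form with n = 128/47 = 2.7234.
r_{128} = n·r / (1 + (n − 1)·r) = 1.8410 / 2.1650 ≈ 0.8503

0.85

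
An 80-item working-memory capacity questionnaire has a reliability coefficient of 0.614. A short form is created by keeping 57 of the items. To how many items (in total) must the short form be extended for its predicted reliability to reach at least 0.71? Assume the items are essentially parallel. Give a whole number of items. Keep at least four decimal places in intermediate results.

First, r for the 57-item form: n = 57/80 = 0.7125, so r_57 = 0.7125·0.614/(1 + (0.7125 − 1)·0.614) = 0.5313
Then solve for n' with r_old = 0.5313, r_target = 0.71: n' = 0.71(1 − 0.5313)/[0.5313(1 − 0.71)] = 2.1598
Total items = 2.1598 × 57 = 123.11, rounded up to 124.

124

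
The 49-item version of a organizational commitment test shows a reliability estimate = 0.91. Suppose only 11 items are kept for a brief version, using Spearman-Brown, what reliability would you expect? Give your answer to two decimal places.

n = 11/49 = 0.2245
By Spearman-Brown, r_new = n r / (1 + (n − 1) r).
r_new = 0.2245·0.91 / [1 + (0.2245 − 1)·0.91]
     = 0.2043 / 0.2943 = 0.6942

0.69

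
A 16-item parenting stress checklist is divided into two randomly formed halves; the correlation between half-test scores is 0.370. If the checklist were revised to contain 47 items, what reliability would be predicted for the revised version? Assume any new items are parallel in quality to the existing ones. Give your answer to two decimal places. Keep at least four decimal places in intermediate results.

Full-test reliability from the split-half r: r_full = 2(0.370)/(1 + 0.370) = 0.5401
Length factor from 16 to 47 items: n = 47/16 = 2.9375
r_new = n·r_full / (1 + (n − 1)·r_full) = 1.5865 / 2.0464 ≈ 0.7753

0.78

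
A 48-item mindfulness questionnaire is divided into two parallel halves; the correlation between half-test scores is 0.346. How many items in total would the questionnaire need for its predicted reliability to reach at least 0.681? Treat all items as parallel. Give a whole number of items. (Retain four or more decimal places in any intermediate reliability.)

Corrected full-test reliability: r_full = 2 × 0.346 / (1 + 0.346) ≈ 0.5141
n = r_tgt(1 − r_full) / [r_full(1 − r_tgt)] = 0.681 × 0.4859 / (0.5141 × 0.319) ≈ 2.0177
Required items = 2.0177 × 48 = 96.85, so 97 items.

97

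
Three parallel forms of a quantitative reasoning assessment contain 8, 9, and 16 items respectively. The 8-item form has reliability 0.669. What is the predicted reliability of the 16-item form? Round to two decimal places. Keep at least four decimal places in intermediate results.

The 9-item form is not needed; work directly from the 8-item form with n = 16/8 = 2.0000.
r_{16} = n·r / (1 + (n − 1)·r) = 1.3380 / 1.6690 ≈ 0.8017

0.80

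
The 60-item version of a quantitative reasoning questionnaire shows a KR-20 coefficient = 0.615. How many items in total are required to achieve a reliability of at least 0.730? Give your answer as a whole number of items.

Spearman-Brown solved for the length factor n:
n = r_target (1 − r_old) / [ r_old (1 − r_target) ]
n = 0.730 × (1 − 0.615) / [ 0.615 × (1 − 0.730) ]
  = 0.281050 / 0.166050 = 1.6926
So the test needs 1.6926 × 60 ≈ 101.56 items; rounding up, 102.

102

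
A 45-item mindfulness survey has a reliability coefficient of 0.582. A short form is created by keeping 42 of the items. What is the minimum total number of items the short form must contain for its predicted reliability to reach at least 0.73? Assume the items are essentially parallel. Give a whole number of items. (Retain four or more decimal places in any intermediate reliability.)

88

First, r for the 42-item form: n = 42/45 = 0.9333, so r_42 = 0.9333·0.582/(1 + (0.9333 − 1)·0.582) = 0.5651
Then solve for n' with r_old = 0.5651, r_target = 0.73: n' = 0.73(1 − 0.5651)/[0.5651(1 − 0.73)] = 2.0808
Total items = 2.0808 × 42 = 87.39, rounded up to 88.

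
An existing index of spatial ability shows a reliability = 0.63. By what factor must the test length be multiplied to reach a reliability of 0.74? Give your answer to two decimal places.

1.67

n = 0.74 × (1 − 0.63) / [ 0.63 × (1 − 0.74) ]
n = 0.2738 / 0.1638 ≈ 1.6716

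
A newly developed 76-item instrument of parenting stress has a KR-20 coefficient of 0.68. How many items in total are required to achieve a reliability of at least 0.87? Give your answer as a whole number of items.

Invert Spearman-Brown to solve for n:
n = r*(1 − r) / [ r (1 − r*) ]
n = 0.87 × (1 − 0.68) / [ 0.68 × (1 − 0.87) ]
n = 0.2784 / 0.0884 ≈ 3.1493
So the test needs 3.1493 × 76 ≈ 239.35 items; rounding up, 240.

240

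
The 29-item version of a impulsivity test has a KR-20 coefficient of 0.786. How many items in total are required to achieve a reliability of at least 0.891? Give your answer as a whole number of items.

65

Invert Spearman-Brown to solve for n:
n = r*(1 − r) / [ r (1 − r*) ]
n = 0.891 × (1 − 0.786) / [ 0.786 × (1 − 0.891) ]
  = 0.190674 / 0.085674 = 2.2256
2.2256 × 29 = 64.54 → 65 items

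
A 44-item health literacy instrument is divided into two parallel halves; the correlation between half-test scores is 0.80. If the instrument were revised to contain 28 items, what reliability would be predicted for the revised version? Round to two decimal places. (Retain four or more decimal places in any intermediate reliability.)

Full-test reliability from the split-half r: r_full = 2(0.80)/(1 + 0.80) = 0.8889
Then adjust to 28 items: n = 28/44 = 0.6364
r_new = n·r_full / (1 + (n − 1)·r_full) = 0.5657 / 0.6768 ≈ 0.8358

0.84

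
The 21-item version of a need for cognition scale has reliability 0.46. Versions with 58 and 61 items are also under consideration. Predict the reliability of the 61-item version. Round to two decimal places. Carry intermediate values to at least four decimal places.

0.71

Only the ratio of lengths matters: n = 61/21 = 2.9048
r_{61} = n·r / (1 + (n − 1)·r) = 1.3362 / 1.8762 ≈ 0.7122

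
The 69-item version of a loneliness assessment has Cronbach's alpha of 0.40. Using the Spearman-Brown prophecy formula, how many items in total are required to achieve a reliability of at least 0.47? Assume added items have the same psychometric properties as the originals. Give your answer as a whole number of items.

Invert Spearman-Brown to solve for n:
n = r_target (1 − r_old) / [ r_old (1 − r_target) ]
n = 0.47 × (1 − 0.40) / [ 0.40 × (1 − 0.47) ]
  = 0.2820 / 0.2120 = 1.3302
1.3302 × 69 = 91.78 → 92 items

92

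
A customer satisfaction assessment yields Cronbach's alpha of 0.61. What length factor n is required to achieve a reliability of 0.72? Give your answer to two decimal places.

1.64

Rearranging the Spearman-Brown formula for n,
n = r*(1 − r) / [ r (1 − r*) ]
n = 0.72(1 − 0.61) / [0.61(1 − 0.72)]
n = 0.2808 / 0.1708 ≈ 1.6440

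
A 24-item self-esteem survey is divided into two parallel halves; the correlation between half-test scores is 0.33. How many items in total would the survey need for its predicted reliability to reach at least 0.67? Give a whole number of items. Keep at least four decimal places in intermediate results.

Corrected full-test reliability: r_full = 2 × 0.33 / (1 + 0.33) ≈ 0.4962
Solve Spearman-Brown for n: n = 0.67(1 − 0.4962) / [0.4962(1 − 0.67)] = 2.0614
Items = 2.0614 × 24 ≈ 49.47 → 50

50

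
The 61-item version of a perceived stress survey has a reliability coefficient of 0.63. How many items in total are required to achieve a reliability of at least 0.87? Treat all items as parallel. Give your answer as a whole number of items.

240

Spearman-Brown solved for the length factor n:
n = r*(1 − r) / [ r (1 − r*) ]
n = 0.87(1 − 0.63) / [0.63(1 − 0.87)]
n = 0.3219 / 0.0819 ≈ 3.9304
So the test needs 3.9304 × 61 ≈ 239.75 items; rounding up, 240.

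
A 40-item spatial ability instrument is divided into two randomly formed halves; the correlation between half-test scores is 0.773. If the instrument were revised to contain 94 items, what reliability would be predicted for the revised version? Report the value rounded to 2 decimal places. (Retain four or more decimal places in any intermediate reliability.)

Spearman-Brown correction (n = 2): r_full = 2·0.773/(1 + 0.773) = 0.8720
Length factor from 40 to 94 items: n = 94/40 = 2.3500
r_new = n·r_full / (1 + (n − 1)·r_full) = 2.0492 / 2.1772 ≈ 0.9412

0.94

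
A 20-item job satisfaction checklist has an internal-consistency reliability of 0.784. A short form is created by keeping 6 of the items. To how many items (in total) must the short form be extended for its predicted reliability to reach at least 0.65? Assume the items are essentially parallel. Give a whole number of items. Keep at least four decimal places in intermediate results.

11

Short-form reliability: n = 6/20 = 0.3000; r_6 = n·r/(1+(n−1)r) ≈ 0.5213
Then solve for n' with r_old = 0.5213, r_target = 0.65: n' = 0.65(1 − 0.5213)/[0.5213(1 − 0.65)] = 1.7054
Items = 1.7054 × 6 ≈ 10.23 → 11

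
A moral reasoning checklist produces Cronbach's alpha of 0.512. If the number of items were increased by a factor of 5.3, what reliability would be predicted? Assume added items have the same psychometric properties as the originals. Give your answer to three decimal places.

Apply the Spearman-Brown prophecy formula, r' = nr / [1 + (n − 1)r]:
r_new = 5.3·0.512 / [1 + (5.3 − 1)·0.512]
r_new = 2.7136 / 3.2016 ≈ 0.8476

0.848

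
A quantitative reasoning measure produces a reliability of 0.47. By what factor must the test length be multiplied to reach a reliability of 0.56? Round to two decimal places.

1.44

n = 0.56 × (1 − 0.47) / [ 0.47 × (1 − 0.56) ]
n = 0.2968 / 0.2068 ≈ 1.4352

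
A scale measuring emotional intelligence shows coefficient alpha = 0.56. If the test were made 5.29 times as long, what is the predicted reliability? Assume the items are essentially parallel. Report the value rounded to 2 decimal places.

0.87

r_new = 5.29·0.56 / [1 + (5.29 − 1)·0.56]
     = 2.9624 / 3.4024 = 0.8707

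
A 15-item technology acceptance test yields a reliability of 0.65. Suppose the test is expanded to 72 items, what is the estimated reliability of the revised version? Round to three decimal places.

The new length is 72/15 = 4.8 times the old.
r_new = (4.8 × 0.65) / (1 + (4.8 − 1) × 0.65)
     = 3.1200 / 3.4700 = 0.8991

0.899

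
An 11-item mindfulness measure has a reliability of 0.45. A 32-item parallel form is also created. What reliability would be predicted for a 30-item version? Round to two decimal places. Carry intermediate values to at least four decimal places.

The 32-item form is not needed; work directly from the 11-item form with n = 30/11 = 2.7273.
r_{30} = n·r / (1 + (n − 1)·r) = 1.2273 / 1.7773 ≈ 0.6905

0.69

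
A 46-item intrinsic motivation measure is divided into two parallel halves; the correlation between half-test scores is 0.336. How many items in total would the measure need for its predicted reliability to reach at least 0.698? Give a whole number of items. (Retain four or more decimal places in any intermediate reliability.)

106

r_full = 2(0.336)/(1 + 0.336) = 0.5030
n = r_tgt(1 − r_full) / [r_full(1 − r_tgt)] = 0.698 × 0.4970 / (0.5030 × 0.302) ≈ 2.2837
Items = 2.2837 × 46 ≈ 105.05 → 106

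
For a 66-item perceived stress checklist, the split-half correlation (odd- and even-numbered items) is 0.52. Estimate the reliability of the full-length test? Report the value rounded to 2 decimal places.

0.68

Apply the Spearman-Brown correction with n = 2:
r_full = 2(0.52) / (1 + 0.52)
       = 1.0400 / 1.5200 = 0.6842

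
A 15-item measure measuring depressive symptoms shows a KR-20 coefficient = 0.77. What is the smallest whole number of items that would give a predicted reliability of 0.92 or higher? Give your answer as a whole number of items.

Rearranging the Spearman-Brown formula for n,
n = r*(1 − r) / [ r (1 − r*) ]
n = 0.92 × (1 − 0.77) / [ 0.77 × (1 − 0.92) ]
  = 0.2116 / 0.0616 = 3.4351
3.4351 × 15 = 51.53 → 52 items

52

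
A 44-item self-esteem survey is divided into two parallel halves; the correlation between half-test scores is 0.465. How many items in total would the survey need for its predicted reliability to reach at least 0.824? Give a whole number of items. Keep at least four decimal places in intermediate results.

Corrected full-test reliability: r_full = 2 × 0.465 / (1 + 0.465) ≈ 0.6348
n = r_tgt(1 − r_full) / [r_full(1 − r_tgt)] = 0.824 × 0.3652 / (0.6348 × 0.176) ≈ 2.6934
Required items = 2.6934 × 44 = 118.51, so 119 items.

119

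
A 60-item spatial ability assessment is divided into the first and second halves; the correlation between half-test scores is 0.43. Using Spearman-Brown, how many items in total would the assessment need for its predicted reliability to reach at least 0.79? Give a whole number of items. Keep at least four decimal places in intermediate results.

150

Corrected full-test reliability: r_full = 2 × 0.43 / (1 + 0.43) ≈ 0.6014
n = r_tgt(1 − r_full) / [r_full(1 − r_tgt)] = 0.79 × 0.3986 / (0.6014 × 0.21) ≈ 2.4933
Items = 2.4933 × 60 ≈ 149.60 → 150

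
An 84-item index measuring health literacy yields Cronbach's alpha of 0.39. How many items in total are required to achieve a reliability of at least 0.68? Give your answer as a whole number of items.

Spearman-Brown solved for the length factor n:
n = r_target (1 − r_old) / [ r_old (1 − r_target) ]
n = 0.68(1 − 0.39) / [0.39(1 − 0.68)]
  = 0.4148 / 0.1248 = 3.3237
3.3237 × 84 = 279.19 → 280 items

280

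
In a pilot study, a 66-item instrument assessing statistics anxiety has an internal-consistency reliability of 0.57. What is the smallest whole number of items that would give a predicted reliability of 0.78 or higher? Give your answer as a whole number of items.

177

n = 0.78(1 − 0.57) / [0.57(1 − 0.78)]
  = 0.3354 / 0.1254 = 2.6746
Items needed = n × 66 = 2.6746 × 66 ≈ 176.52 → round up to 177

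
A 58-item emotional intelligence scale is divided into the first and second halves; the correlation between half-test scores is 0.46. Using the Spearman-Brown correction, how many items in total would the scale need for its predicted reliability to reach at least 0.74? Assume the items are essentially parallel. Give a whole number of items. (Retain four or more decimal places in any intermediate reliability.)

97

r_full = 2(0.46)/(1 + 0.46) = 0.6301
n = r_tgt(1 − r_full) / [r_full(1 − r_tgt)] = 0.74 × 0.3699 / (0.6301 × 0.26) ≈ 1.6708
Items = 1.6708 × 58 ≈ 96.91 → 97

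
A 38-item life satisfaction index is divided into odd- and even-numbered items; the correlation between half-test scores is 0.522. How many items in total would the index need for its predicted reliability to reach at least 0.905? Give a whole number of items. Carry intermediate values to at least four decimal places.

Corrected full-test reliability: r_full = 2 × 0.522 / (1 + 0.522) ≈ 0.6859
Solve Spearman-Brown for n: n = 0.905(1 − 0.6859) / [0.6859(1 − 0.905)] = 4.3625
Items = 4.3625 × 38 ≈ 165.78 → 166

166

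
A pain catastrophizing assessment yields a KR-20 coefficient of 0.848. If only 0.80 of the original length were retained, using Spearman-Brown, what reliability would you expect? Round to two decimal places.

0.82

r_new = (0.8 × 0.848) / (1 + (0.8 − 1) × 0.848)
r_new = 0.6784 / 0.8304 ≈ 0.8170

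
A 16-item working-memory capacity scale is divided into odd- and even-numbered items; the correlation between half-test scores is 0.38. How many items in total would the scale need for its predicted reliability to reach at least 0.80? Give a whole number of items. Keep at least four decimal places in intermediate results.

Corrected full-test reliability: r_full = 2 × 0.38 / (1 + 0.38) ≈ 0.5507
n = r_tgt(1 − r_full) / [r_full(1 − r_tgt)] = 0.80 × 0.4493 / (0.5507 × 0.20) ≈ 3.2635
Required items = 3.2635 × 16 = 52.22, so 53 items.

53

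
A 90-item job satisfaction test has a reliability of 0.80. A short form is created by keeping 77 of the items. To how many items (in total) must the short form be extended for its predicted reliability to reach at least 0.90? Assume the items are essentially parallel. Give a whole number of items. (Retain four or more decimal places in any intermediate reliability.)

First, r for the 77-item form: n = 77/90 = 0.8556, so r_77 = 0.8556·0.80/(1 + (0.8556 − 1)·0.80) = 0.7739
Length factor from the short form to reach 0.90: n' = 0.90(1 − 0.7739) / [0.7739(1 − 0.90)] ≈ 2.6294
Items = 2.6294 × 77 ≈ 202.46 → 203

203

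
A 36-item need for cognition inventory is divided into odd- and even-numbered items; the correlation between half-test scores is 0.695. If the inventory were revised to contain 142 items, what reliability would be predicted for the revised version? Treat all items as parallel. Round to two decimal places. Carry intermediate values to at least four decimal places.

0.95

Full-test reliability from the split-half r: r_full = 2(0.695)/(1 + 0.695) = 0.8201
Then adjust to 142 items: n = 142/36 = 3.9444
r_new = n·r_full / (1 + (n − 1)·r_full) = 3.2348 / 3.4147 ≈ 0.9473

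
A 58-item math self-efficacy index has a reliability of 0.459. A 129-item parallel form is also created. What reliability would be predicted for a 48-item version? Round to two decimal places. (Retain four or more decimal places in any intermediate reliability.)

The 129-item form is not needed; work directly from the 58-item form with n = 48/58 = 0.8276.
r_{48} = n·r / (1 + (n − 1)·r) = 0.3799 / 0.9209 ≈ 0.4125

0.41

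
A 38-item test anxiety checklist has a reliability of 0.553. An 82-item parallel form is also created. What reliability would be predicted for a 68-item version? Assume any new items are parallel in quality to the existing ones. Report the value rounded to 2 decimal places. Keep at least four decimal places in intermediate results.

0.69

Only the ratio of lengths matters: n = 68/38 = 1.7895
r_{68} = n·r / (1 + (n − 1)·r) = 0.9896 / 1.4366 ≈ 0.6888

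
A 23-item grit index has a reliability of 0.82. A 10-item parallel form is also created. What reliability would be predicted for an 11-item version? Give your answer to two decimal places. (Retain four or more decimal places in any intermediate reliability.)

0.69

Only the ratio of lengths matters: n = 11/23 = 0.4783
r_{11} = n·r / (1 + (n − 1)·r) = 0.3922 / 0.5722 ≈ 0.6854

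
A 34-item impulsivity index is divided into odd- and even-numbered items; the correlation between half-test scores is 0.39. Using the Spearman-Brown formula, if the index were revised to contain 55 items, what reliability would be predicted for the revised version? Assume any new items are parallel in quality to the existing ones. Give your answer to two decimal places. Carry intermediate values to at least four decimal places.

0.67

First correct the split-half correlation to full-test reliability: r_full = 2 × 0.39 / (1 + 0.39) ≈ 0.5612
Length factor from 34 to 55 items: n = 55/34 = 1.6176
r_new = n·r_full / (1 + (n − 1)·r_full) = 0.9078 / 1.3466 ≈ 0.6741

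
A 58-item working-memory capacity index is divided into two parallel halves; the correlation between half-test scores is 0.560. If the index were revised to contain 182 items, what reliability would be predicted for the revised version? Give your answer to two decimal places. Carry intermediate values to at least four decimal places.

Spearman-Brown correction (n = 2): r_full = 2·0.560/(1 + 0.560) = 0.7179
Length factor from 58 to 182 items: n = 182/58 = 3.1379
r_new = n·r_full / (1 + (n − 1)·r_full) = 2.2527 / 2.5348 ≈ 0.8887

0.89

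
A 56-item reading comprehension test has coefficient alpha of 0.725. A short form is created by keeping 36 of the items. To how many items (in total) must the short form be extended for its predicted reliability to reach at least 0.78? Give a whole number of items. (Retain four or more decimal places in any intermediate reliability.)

Short-form reliability: n = 36/56 = 0.6429; r_36 = n·r/(1+(n−1)r) ≈ 0.6289
Then solve for n' with r_old = 0.6289, r_target = 0.78: n' = 0.78(1 − 0.6289)/[0.6289(1 − 0.78)] = 2.0921
Items = 2.0921 × 36 ≈ 75.32 → 76

76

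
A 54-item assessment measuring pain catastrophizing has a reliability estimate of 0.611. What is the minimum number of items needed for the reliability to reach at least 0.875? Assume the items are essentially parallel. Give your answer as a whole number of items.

n = 0.875(1 − 0.611) / [0.611(1 − 0.875)]
  = 0.340375 / 0.076375 = 4.4566
So the test needs 4.4566 × 54 ≈ 240.66 items; rounding up, 241.

241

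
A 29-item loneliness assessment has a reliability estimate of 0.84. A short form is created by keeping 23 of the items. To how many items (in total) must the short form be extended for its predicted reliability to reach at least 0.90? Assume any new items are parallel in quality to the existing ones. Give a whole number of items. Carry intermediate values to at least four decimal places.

50

Short-form reliability: n = 23/29 = 0.7931; r_23 = n·r/(1+(n−1)r) ≈ 0.8063
Length factor from the short form to reach 0.90: n' = 0.90(1 − 0.8063) / [0.8063(1 − 0.90)] ≈ 2.1621
Items = 2.1621 × 23 ≈ 49.73 → 50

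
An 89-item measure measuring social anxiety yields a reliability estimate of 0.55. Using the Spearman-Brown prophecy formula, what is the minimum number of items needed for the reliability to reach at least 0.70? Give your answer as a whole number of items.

Invert Spearman-Brown to solve for n:
n = r*(1 − r) / [ r (1 − r*) ]
n = 0.70 × (1 − 0.55) / [ 0.55 × (1 − 0.70) ]
  = 0.3150 / 0.1650 = 1.9091
Items needed = n × 89 = 1.9091 × 89 ≈ 169.91 → round up to 170

170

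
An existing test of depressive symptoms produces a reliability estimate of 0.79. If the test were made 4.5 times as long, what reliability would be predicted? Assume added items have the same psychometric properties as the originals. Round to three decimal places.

r_new = (4.5 × 0.79) / (1 + (4.5 − 1) × 0.79)
r_new = 3.5550 / 3.7650 ≈ 0.9442

0.944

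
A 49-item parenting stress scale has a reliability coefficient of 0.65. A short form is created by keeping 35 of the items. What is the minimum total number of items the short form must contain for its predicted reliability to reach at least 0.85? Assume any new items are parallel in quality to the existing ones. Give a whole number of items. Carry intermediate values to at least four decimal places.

Short-form reliability: n = 35/49 = 0.7143; r_35 = n·r/(1+(n−1)r) ≈ 0.5702
Then solve for n' with r_old = 0.5702, r_target = 0.85: n' = 0.85(1 − 0.5702)/[0.5702(1 − 0.85)] = 4.2714
Items = 4.2714 × 35 ≈ 149.50 → 150

150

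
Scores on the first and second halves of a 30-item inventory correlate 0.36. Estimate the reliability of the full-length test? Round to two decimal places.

0.53

Each half is half the length of the full test, so the full test is n = 2 times a half.
r_full = 2r_hh / (1 + r_hh) = 2 × 0.36 / (1 + 0.36)
r_full = 0.7200 / 1.3600 ≈ 0.5294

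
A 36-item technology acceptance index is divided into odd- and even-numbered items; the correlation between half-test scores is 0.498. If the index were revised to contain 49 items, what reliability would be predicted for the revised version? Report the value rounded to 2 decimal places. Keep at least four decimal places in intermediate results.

First correct the split-half correlation to full-test reliability: r_full = 2 × 0.498 / (1 + 0.498) ≈ 0.6649
Then adjust to 49 items: n = 49/36 = 1.3611
r_new = n·r_full / (1 + (n − 1)·r_full) = 0.9050 / 1.2401 ≈ 0.7298

0.73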